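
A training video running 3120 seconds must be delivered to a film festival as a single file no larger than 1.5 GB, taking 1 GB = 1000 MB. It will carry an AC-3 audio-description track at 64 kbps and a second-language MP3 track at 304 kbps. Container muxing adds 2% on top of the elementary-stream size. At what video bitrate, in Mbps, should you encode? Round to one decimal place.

Budget: 1.5 GB = 12000.0 Mb.
Stream payload after overhead: 12000.0 / 1.02 = 11764.7 Mb.
Total bitrate budget: 11764.7 Mb / 3120 s = 3.771 Mbps.
Audio total: 64 + 304 = 368 kbps = 0.368 Mbps.
Video: 3.771 − 0.368 = 3.403 Mbps.

3.4 Mbps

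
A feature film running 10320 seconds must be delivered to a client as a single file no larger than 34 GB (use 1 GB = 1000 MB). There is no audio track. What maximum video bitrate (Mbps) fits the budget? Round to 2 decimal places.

26.36 Mbps

Budget: 34 GB = 272000.0 Mb.
Total bitrate budget: 272000.0 Mb / 10320 s = 26.357 Mbps.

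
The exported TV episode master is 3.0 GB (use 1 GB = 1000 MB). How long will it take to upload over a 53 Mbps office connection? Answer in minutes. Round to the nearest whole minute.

8 minutes

File: 3.0 GB = 24000.0 Mb.
At 53 Mbps: 24000.0 / 53 = 452.8 s ≈ 7.55 minutes.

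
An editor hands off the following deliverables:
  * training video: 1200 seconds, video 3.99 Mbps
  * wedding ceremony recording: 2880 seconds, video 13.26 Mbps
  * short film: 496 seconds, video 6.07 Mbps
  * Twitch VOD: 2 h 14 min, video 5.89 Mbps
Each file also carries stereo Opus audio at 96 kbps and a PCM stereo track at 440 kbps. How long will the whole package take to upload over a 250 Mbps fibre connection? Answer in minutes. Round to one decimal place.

6.7 minutes

Audio total: 96 + 440 = 536 kbps = 0.536 Mbps.
training video: 4.526 Mbps × 1200 s = 5431.2 Mb
wedding ceremony recording: 13.796 Mbps × 2880 s = 39732.5 Mb
short film: 6.606 Mbps × 496 s = 3276.6 Mb
Twitch VOD: 6.426 Mbps × 8040 s = 51665.0 Mb
Total: 100105.3 Mb = 12513.2 MB.
At 250 Mbps: 100105.3 / 250 = 400 s ≈ 6.67 minutes.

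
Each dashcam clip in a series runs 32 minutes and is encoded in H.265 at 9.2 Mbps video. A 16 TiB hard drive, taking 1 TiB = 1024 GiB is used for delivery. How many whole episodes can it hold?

7967

32 min = 1920 s
Per item: 9.200 Mbps × 1920 s = 17,664 Mb = 2,208 MB.
Capacity: 16 TiB = 140,737,488 Mb; 7967.48 items → 7967 complete.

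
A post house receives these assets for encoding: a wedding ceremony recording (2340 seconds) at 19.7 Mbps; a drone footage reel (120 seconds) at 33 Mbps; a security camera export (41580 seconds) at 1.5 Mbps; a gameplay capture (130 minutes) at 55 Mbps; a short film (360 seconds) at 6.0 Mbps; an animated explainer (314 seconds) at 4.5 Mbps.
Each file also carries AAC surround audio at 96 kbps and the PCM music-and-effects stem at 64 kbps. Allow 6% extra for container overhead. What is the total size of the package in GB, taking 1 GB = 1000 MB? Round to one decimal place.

Audio total: 96 + 64 = 160 kbps = 0.160 Mbps.
wedding ceremony recording: 19.860 Mbps × 2340 s × 1.06 = 49260.7 Mb
drone footage reel: 33.160 Mbps × 120 s × 1.06 = 4218.0 Mb
security camera export: 1.660 Mbps × 41580 s × 1.06 = 73164.2 Mb
gameplay capture: 55.160 Mbps × 7800 s × 1.06 = 456062.9 Mb
short film: 6.160 Mbps × 360 s × 1.06 = 2350.7 Mb
animated explainer: 4.660 Mbps × 314 s × 1.06 = 1551.0 Mb
Total: 586607.4 Mb = 73325.9 MB.
= 73.33 GB.

73.3 GB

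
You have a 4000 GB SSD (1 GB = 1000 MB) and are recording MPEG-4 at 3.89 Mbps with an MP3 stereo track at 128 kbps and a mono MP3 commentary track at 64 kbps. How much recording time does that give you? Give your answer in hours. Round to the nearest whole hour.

Audio total: 128 + 64 = 192 kbps = 0.192 Mbps.
Total bitrate: 3.89 + 0.192 = 4.082 Mbps.
Capacity: 4000 GB = 32,000,000 Mb.
Recording time: 32,000,000 / 4.082 = 7,839,294 s ≈ 2,178 hours.

2178 hours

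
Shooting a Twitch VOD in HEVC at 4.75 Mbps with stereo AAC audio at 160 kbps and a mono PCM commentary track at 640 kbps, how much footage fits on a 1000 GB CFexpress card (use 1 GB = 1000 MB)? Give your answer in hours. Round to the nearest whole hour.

400 hours

Audio total: 160 + 640 = 800 kbps = 0.800 Mbps.
Total bitrate: 4.75 + 0.800 = 5.550 Mbps.
Capacity: 1000 GB = 8,000,000 Mb.
Recording time: 8,000,000 / 5.550 = 1,441,441 s ≈ 400 hours.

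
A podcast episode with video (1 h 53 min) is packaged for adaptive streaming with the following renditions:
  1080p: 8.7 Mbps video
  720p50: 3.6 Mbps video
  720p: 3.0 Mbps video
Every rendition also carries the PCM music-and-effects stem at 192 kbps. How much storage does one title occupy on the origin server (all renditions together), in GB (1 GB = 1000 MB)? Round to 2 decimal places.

1 h 53 min = 113 min = 6780 s
Audio: 192 kbps = 0.192 Mbps.
Sum of rendition bitrates: (8.7+0.192) + (3.6+0.192) + (3.0+0.192) = 15.876 Mbps.
× 6780 s = 107,639 Mb = 13,455 MB = 13.45 GB.

13.45 GB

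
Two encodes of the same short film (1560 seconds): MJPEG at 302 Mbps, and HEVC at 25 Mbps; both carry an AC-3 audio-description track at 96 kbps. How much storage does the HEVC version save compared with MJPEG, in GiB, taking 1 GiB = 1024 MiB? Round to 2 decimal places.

50.31 GiB

Audio: 96 kbps = 0.096 Mbps.
MJPEG: 302.096 Mbps × 1560 s = 471269.8 Mb = 54.863 GiB.
HEVC: 25.096 Mbps × 1560 s = 39149.8 Mb = 4.558 GiB.
Saving: 54.863 − 4.558 = 50.305 GiB.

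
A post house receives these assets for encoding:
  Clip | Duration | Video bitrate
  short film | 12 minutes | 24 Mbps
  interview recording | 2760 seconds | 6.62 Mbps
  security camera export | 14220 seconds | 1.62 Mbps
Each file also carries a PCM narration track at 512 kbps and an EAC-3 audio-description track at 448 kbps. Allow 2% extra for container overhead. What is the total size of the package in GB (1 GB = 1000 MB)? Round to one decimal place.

9.6 GB

Audio total: 512 + 448 = 960 kbps = 0.960 Mbps.
short film: 24.960 Mbps × 720 s × 1.02 = 18330.6 Mb
interview recording: 7.580 Mbps × 2760 s × 1.02 = 21339.2 Mb
security camera export: 2.580 Mbps × 14220 s × 1.02 = 37421.4 Mb
Total: 77091.2 Mb = 9636.4 MB.
= 9.636 GB.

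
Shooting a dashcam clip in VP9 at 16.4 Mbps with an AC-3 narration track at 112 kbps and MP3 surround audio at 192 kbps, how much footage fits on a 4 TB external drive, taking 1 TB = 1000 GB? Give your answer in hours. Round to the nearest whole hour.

Audio total: 112 + 192 = 304 kbps = 0.304 Mbps.
Total bitrate: 16.4 + 0.304 = 16.704 Mbps.
Capacity: 4 TB = 32,000,000 Mb.
Recording time: 32,000,000 / 16.704 = 1,915,709 s ≈ 532 hours.

532 hours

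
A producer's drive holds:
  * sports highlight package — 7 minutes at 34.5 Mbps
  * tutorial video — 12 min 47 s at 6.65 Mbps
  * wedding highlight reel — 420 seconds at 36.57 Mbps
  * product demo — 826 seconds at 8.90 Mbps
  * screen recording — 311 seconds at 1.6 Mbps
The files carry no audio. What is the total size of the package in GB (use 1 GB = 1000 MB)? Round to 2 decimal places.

5.35 GB

sports highlight package: 34.500 Mbps × 420 s = 14490.0 Mb
tutorial video: 6.650 Mbps × 767 s = 5100.6 Mb
wedding highlight reel: 36.570 Mbps × 420 s = 15359.4 Mb
product demo: 8.900 Mbps × 826 s = 7351.4 Mb
screen recording: 1.600 Mbps × 311 s = 497.6 Mb
Total: 42798.9 Mb = 5349.9 MB.
= 5.350 GB.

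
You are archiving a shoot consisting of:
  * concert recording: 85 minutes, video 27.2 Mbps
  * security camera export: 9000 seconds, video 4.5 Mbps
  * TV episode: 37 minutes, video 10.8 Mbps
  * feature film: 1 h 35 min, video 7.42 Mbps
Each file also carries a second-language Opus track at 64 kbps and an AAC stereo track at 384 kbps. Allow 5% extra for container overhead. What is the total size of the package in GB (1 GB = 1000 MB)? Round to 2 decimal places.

33.52 GB

Audio total: 64 + 384 = 448 kbps = 0.448 Mbps.
concert recording: 27.648 Mbps × 5100 s × 1.05 = 148055.0 Mb
security camera export: 4.948 Mbps × 9000 s × 1.05 = 46758.6 Mb
TV episode: 11.248 Mbps × 2220 s × 1.05 = 26219.1 Mb
feature film: 7.868 Mbps × 5700 s × 1.05 = 47090.0 Mb
Total: 268122.7 Mb = 33515.3 MB.
= 33.52 GB.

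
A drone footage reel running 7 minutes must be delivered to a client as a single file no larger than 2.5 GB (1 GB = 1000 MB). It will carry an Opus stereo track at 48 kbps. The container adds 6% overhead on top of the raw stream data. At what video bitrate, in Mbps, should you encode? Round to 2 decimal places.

44.88 Mbps

Budget: 2.5 GB = 20000.0 Mb.
Stream payload after overhead: 20000.0 / 1.06 = 18867.9 Mb.
7 min = 420 s
Total bitrate budget: 18867.9 Mb / 420 s = 44.924 Mbps.
Audio: 48 kbps = 0.048 Mbps.
Video: 44.924 − 0.048 = 44.876 Mbps.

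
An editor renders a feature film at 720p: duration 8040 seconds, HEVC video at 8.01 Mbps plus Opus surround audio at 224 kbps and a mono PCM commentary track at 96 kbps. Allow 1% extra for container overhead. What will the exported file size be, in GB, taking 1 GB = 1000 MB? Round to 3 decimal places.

Audio total: 224 + 96 = 320 kbps = 0.320 Mbps.
Total bitrate: 8.01 + 0.320 = 8.330 Mbps.
Stream data: 8.330 Mbps × 8040 s = 66973.2 Mb.
With 1% container overhead: ×1.01.
67,643 Mb ÷ 8 = 8,455 MB → 8.455 GB.

8.455 GB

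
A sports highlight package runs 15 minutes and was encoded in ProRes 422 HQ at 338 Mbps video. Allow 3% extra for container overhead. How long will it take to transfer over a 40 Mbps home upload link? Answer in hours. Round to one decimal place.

15 min = 900 s
File: 338.000 Mbps × 900 s = 304200.0 Mb.
With 3% container overhead: ×1.03. → 313326.0 Mb.
At 40 Mbps: 313326.0 / 40 = 7833.1 s ≈ 2.18 hours.

2.2 hours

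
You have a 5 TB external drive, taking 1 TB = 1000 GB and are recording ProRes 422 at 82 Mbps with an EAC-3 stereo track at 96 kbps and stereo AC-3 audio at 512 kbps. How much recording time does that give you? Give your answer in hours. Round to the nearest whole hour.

135 hours

Audio total: 96 + 512 = 608 kbps = 0.608 Mbps.
Total bitrate: 82 + 0.608 = 82.608 Mbps.
Capacity: 5 TB = 40,000,000 Mb.
Recording time: 40,000,000 / 82.608 = 484,215 s ≈ 135 hours.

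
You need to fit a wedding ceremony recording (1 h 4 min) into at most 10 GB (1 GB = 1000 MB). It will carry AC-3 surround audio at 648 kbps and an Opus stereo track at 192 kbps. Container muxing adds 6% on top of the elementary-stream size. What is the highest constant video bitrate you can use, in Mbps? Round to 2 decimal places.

18.81 Mbps

Budget: 10 GB = 80000.0 Mb.
Stream payload after overhead: 80000.0 / 1.06 = 75471.7 Mb.
1 h 4 min = 64 min = 3840 s
Total bitrate budget: 75471.7 Mb / 3840 s = 19.654 Mbps.
Audio total: 648 + 192 = 840 kbps = 0.840 Mbps.
Video: 19.654 − 0.840 = 18.814 Mbps.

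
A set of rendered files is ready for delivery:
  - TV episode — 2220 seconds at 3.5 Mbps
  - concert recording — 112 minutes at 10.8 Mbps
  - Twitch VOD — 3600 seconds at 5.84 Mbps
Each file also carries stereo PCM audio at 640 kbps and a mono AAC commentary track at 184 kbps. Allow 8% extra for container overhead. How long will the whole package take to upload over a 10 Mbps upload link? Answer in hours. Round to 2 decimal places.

Audio total: 640 + 184 = 824 kbps = 0.824 Mbps.
TV episode: 4.324 Mbps × 2220 s × 1.08 = 10367.2 Mb
concert recording: 11.624 Mbps × 6720 s × 1.08 = 84362.3 Mb
Twitch VOD: 6.664 Mbps × 3600 s × 1.08 = 25909.6 Mb
Total: 120639.2 Mb = 15079.9 MB.
At 10 Mbps: 120639.2 / 10 = 12064 s ≈ 3.35 hours.

3.35 hours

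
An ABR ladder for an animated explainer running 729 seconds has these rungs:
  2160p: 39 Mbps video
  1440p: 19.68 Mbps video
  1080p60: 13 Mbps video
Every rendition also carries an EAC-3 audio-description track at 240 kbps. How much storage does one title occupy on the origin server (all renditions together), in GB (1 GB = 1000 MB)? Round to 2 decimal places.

Audio: 240 kbps = 0.240 Mbps.
Sum of rendition bitrates: (39+0.240) + (19.68+0.240) + (13+0.240) = 72.400 Mbps.
× 729 s = 52,780 Mb = 6,597 MB = 6.597 GB.

6.60 GB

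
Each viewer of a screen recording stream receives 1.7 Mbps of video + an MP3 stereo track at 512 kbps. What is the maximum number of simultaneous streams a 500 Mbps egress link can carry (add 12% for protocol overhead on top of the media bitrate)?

Audio: 512 kbps = 0.512 Mbps.
Per-viewer media rate: 2.212 Mbps.
On the wire with 12% overhead: 2.477 Mbps.
500 Mbps = 500.0 Mbps; 500.0 / 2.477 = 201.82 → 201 viewers.

201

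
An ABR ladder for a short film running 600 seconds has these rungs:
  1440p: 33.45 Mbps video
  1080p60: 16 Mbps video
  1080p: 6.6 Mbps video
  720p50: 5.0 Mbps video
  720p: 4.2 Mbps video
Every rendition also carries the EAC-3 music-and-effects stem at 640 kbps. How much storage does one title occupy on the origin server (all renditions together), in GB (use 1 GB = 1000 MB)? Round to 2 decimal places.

5.13 GB

Audio: 640 kbps = 0.640 Mbps.
Sum of rendition bitrates: (33.45+0.640) + (16+0.640) + (6.6+0.640) + (5.0+0.640) + (4.2+0.640) = 68.450 Mbps.
× 600 s = 41,070 Mb = 5,134 MB = 5.134 GB.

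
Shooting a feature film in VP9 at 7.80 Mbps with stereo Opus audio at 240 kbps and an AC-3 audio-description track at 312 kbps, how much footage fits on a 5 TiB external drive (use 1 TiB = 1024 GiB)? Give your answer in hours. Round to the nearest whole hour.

Audio total: 240 + 312 = 552 kbps = 0.552 Mbps.
Total bitrate: 7.80 + 0.552 = 8.352 Mbps.
Capacity: 5 TiB = 43,980,465 Mb.
Recording time: 43,980,465 / 8.352 = 5,265,860 s ≈ 1,463 hours.

1463 hours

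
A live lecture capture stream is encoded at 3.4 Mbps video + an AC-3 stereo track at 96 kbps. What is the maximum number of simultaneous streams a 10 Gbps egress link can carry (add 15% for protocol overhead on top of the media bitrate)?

2487

Audio: 96 kbps = 0.096 Mbps.
Per-viewer media rate: 3.496 Mbps.
On the wire with 15% overhead: 4.020 Mbps.
10 Gbps = 10,000 Mbps; 10,000 / 4.020 = 2487.31 → 2487 viewers.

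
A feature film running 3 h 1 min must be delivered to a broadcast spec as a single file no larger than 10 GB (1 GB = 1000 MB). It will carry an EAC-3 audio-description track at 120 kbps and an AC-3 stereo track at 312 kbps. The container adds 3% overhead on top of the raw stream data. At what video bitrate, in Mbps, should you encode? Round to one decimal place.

Budget: 10 GB = 80000.0 Mb.
Stream payload after overhead: 80000.0 / 1.03 = 77669.9 Mb.
3 h 1 min = 181 min = 10860 s
Total bitrate budget: 77669.9 Mb / 10860 s = 7.152 Mbps.
Audio total: 120 + 312 = 432 kbps = 0.432 Mbps.
Video: 7.152 − 0.432 = 6.720 Mbps.

6.7 Mbps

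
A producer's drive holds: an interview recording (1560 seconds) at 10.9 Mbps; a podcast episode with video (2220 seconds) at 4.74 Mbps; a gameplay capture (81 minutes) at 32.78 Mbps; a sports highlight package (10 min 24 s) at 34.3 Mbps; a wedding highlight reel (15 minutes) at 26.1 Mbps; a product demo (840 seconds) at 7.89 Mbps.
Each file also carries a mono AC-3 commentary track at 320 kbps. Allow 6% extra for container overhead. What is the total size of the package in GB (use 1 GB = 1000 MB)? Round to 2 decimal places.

Audio: 320 kbps = 0.320 Mbps.
interview recording: 11.220 Mbps × 1560 s × 1.06 = 18553.4 Mb
podcast episode with video: 5.060 Mbps × 2220 s × 1.06 = 11907.2 Mb
gameplay capture: 33.100 Mbps × 4860 s × 1.06 = 170518.0 Mb
sports highlight package: 34.620 Mbps × 624 s × 1.06 = 22899.1 Mb
wedding highlight reel: 26.420 Mbps × 900 s × 1.06 = 25204.7 Mb
product demo: 8.210 Mbps × 840 s × 1.06 = 7310.2 Mb
Total: 256392.5 Mb = 32049.1 MB.
= 32.05 GB.

32.05 GB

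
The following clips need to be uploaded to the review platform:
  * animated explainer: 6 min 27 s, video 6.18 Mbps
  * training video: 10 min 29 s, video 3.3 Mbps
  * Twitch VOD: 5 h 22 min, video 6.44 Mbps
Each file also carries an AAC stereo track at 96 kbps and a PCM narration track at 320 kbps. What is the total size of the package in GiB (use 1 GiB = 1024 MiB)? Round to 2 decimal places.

Audio total: 96 + 320 = 416 kbps = 0.416 Mbps.
animated explainer: 6.596 Mbps × 387 s = 2552.7 Mb
training video: 3.716 Mbps × 629 s = 2337.4 Mb
Twitch VOD: 6.856 Mbps × 19320 s = 132457.9 Mb
Total: 137347.9 Mb = 17168.5 MB.
= 15.99 GiB.

15.99 GiB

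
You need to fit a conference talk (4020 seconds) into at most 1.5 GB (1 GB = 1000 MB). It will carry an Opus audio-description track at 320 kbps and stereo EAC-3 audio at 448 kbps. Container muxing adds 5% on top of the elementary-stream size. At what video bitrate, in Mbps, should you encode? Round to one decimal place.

Budget: 1.5 GB = 12000.0 Mb.
Stream payload after overhead: 12000.0 / 1.05 = 11428.6 Mb.
Total bitrate budget: 11428.6 Mb / 4020 s = 2.843 Mbps.
Audio total: 320 + 448 = 768 kbps = 0.768 Mbps.
Video: 2.843 − 0.768 = 2.075 Mbps.

2.1 Mbps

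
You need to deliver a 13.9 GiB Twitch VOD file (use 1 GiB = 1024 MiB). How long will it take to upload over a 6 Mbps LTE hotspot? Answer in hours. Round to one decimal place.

File: 13.9 GiB = 119400.1 Mb.
At 6 Mbps: 119400.1 / 6 = 19900.0 s ≈ 5.53 hours.

5.5 hours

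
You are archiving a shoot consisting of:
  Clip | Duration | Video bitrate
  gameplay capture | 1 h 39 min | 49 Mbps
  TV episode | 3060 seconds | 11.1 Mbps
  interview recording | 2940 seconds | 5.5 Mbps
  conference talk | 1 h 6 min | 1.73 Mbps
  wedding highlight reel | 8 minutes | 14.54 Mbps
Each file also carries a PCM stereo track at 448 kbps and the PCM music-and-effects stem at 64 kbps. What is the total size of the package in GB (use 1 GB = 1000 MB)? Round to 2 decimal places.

Audio total: 448 + 64 = 512 kbps = 0.512 Mbps.
gameplay capture: 49.512 Mbps × 5940 s = 294101.3 Mb
TV episode: 11.612 Mbps × 3060 s = 35532.7 Mb
interview recording: 6.012 Mbps × 2940 s = 17675.3 Mb
conference talk: 2.242 Mbps × 3960 s = 8878.3 Mb
wedding highlight reel: 15.052 Mbps × 480 s = 7225.0 Mb
Total: 363412.6 Mb = 45426.6 MB.
= 45.43 GB.

45.43 GB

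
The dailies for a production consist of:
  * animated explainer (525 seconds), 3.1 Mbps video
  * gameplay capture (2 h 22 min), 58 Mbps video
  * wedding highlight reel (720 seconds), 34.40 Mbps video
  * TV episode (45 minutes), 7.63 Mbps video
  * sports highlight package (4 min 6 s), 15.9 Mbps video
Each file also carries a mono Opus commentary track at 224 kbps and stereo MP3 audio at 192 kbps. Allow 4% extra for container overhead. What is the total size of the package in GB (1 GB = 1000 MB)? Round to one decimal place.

71.5 GB

Audio total: 224 + 192 = 416 kbps = 0.416 Mbps.
animated explainer: 3.516 Mbps × 525 s × 1.04 = 1919.7 Mb
gameplay capture: 58.416 Mbps × 8520 s × 1.04 = 517612.5 Mb
wedding highlight reel: 34.816 Mbps × 720 s × 1.04 = 26070.2 Mb
TV episode: 8.046 Mbps × 2700 s × 1.04 = 22593.2 Mb
sports highlight package: 16.316 Mbps × 246 s × 1.04 = 4174.3 Mb
Total: 572369.9 Mb = 71546.2 MB.
= 71.55 GB.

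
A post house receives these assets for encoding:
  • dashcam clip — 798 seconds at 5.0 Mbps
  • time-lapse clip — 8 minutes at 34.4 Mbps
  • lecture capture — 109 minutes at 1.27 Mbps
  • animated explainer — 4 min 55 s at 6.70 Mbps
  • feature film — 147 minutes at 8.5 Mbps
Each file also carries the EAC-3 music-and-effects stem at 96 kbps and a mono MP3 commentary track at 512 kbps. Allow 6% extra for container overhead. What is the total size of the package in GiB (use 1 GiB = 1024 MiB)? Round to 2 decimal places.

14.32 GiB

Audio total: 96 + 512 = 608 kbps = 0.608 Mbps.
dashcam clip: 5.608 Mbps × 798 s × 1.06 = 4743.7 Mb
time-lapse clip: 35.008 Mbps × 480 s × 1.06 = 17812.1 Mb
lecture capture: 1.878 Mbps × 6540 s × 1.06 = 13019.0 Mb
animated explainer: 7.308 Mbps × 295 s × 1.06 = 2285.2 Mb
feature film: 9.108 Mbps × 8820 s × 1.06 = 85152.5 Mb
Total: 123012.5 Mb = 15376.6 MB.
= 14.32 GiB.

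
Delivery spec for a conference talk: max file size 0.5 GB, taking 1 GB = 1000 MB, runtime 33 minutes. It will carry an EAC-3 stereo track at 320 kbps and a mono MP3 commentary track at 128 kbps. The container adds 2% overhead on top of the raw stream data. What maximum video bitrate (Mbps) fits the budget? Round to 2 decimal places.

Budget: 0.5 GB = 4000.0 Mb.
Stream payload after overhead: 4000.0 / 1.02 = 3921.6 Mb.
33 min = 1980 s
Total bitrate budget: 3921.6 Mb / 1980 s = 1.981 Mbps.
Audio total: 320 + 128 = 448 kbps = 0.448 Mbps.
Video: 1.981 − 0.448 = 1.533 Mbps.

1.53 Mbps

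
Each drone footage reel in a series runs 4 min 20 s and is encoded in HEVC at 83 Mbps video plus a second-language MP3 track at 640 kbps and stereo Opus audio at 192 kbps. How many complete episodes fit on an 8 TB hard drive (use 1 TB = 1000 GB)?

2936

4 min 20 s = 260 s
Audio total: 640 + 192 = 832 kbps = 0.832 Mbps.
Total bitrate: 83.832 Mbps.
Per item: 83.832 Mbps × 260 s = 21,796 Mb = 2,725 MB.
Capacity: 8 TB = 64,000,000 Mb; 2936.28 items → 2936 complete.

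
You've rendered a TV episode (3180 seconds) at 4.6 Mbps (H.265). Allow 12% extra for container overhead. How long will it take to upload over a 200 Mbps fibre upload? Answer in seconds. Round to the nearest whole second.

82 seconds

File: 4.600 Mbps × 3180 s = 14628.0 Mb.
With 12% container overhead: ×1.12. → 16383.4 Mb.
At 200 Mbps: 16383.4 / 200 = 81.9 s ≈ 81.9 seconds.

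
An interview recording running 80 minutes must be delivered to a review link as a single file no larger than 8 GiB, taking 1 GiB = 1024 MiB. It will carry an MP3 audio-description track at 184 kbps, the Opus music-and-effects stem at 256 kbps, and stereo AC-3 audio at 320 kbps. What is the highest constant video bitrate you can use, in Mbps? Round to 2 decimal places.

13.56 Mbps

Budget: 8 GiB = 68719.5 Mb.
80 min = 4800 s
Total bitrate budget: 68719.5 Mb / 4800 s = 14.317 Mbps.
Audio total: 184 + 256 + 320 = 760 kbps = 0.760 Mbps.
Video: 14.317 − 0.760 = 13.557 Mbps.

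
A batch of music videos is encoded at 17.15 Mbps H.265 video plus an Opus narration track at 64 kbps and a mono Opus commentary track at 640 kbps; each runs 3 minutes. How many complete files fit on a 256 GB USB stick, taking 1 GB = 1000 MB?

637

3 min = 180 s
Audio total: 64 + 640 = 704 kbps = 0.704 Mbps.
Total bitrate: 17.854 Mbps.
Per item: 17.854 Mbps × 180 s = 3,214 Mb = 401.7 MB.
Capacity: 256 GB = 2,048,000 Mb; 637.27 items → 637 complete.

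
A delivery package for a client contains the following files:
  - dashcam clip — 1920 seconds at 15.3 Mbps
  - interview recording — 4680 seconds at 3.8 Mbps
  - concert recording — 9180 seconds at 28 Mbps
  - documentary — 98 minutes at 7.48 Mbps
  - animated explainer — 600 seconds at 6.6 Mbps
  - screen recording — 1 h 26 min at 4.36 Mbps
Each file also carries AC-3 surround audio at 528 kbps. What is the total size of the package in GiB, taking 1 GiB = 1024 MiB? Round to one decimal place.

Audio: 528 kbps = 0.528 Mbps.
dashcam clip: 15.828 Mbps × 1920 s = 30389.8 Mb
interview recording: 4.328 Mbps × 4680 s = 20255.0 Mb
concert recording: 28.528 Mbps × 9180 s = 261887.0 Mb
documentary: 8.008 Mbps × 5880 s = 47087.0 Mb
animated explainer: 7.128 Mbps × 600 s = 4276.8 Mb
screen recording: 4.888 Mbps × 5160 s = 25222.1 Mb
Total: 389117.8 Mb = 48639.7 MB.
= 45.30 GiB.

45.3 GiB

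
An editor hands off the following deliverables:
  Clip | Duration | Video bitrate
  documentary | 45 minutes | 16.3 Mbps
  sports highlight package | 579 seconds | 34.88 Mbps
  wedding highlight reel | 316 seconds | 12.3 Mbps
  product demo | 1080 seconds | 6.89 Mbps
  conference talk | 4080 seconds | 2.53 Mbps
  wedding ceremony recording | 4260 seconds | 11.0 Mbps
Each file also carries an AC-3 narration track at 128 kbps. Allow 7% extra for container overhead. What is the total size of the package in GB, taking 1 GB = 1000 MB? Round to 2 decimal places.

17.97 GB

Audio: 128 kbps = 0.128 Mbps.
documentary: 16.428 Mbps × 2700 s × 1.07 = 47460.5 Mb
sports highlight package: 35.008 Mbps × 579 s × 1.07 = 21688.5 Mb
wedding highlight reel: 12.428 Mbps × 316 s × 1.07 = 4202.2 Mb
product demo: 7.018 Mbps × 1080 s × 1.07 = 8110.0 Mb
conference talk: 2.658 Mbps × 4080 s × 1.07 = 11603.8 Mb
wedding ceremony recording: 11.128 Mbps × 4260 s × 1.07 = 50723.6 Mb
Total: 143788.6 Mb = 17973.6 MB.
= 17.97 GB.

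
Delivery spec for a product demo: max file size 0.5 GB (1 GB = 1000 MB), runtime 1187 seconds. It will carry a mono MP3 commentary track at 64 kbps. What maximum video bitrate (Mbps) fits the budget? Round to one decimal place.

Budget: 0.5 GB = 4000.0 Mb.
Total bitrate budget: 4000.0 Mb / 1187 s = 3.370 Mbps.
Audio: 64 kbps = 0.064 Mbps.
Video: 3.370 − 0.064 = 3.306 Mbps.

3.3 Mbps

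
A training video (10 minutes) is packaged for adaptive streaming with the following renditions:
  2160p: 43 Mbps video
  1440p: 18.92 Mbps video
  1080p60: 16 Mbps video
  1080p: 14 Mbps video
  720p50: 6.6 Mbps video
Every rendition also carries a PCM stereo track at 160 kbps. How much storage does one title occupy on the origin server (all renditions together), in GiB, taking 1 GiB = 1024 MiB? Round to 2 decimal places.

10 min = 600 s
Audio: 160 kbps = 0.160 Mbps.
Sum of rendition bitrates: (43+0.160) + (18.92+0.160) + (16+0.160) + (14+0.160) + (6.6+0.160) = 99.320 Mbps.
× 600 s = 59,592 Mb = 7,449 MB = 6.937 GiB.

6.94 GiB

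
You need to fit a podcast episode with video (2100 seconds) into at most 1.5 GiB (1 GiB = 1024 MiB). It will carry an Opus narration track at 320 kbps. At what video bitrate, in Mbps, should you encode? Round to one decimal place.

5.8 Mbps

Budget: 1.5 GiB = 12884.9 Mb.
Total bitrate budget: 12884.9 Mb / 2100 s = 6.136 Mbps.
Audio: 320 kbps = 0.320 Mbps.
Video: 6.136 − 0.320 = 5.816 Mbps.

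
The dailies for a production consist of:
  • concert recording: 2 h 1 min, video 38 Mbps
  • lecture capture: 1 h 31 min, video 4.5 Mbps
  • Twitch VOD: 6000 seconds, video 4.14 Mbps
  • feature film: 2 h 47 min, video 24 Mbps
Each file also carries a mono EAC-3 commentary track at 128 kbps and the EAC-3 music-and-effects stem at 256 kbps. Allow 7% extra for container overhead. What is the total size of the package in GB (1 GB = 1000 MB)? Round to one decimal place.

77.1 GB

Audio total: 128 + 256 = 384 kbps = 0.384 Mbps.
concert recording: 38.384 Mbps × 7260 s × 1.07 = 298174.6 Mb
lecture capture: 4.884 Mbps × 5460 s × 1.07 = 28533.3 Mb
Twitch VOD: 4.524 Mbps × 6000 s × 1.07 = 29044.1 Mb
feature film: 24.384 Mbps × 10020 s × 1.07 = 261430.6 Mb
Total: 617182.6 Mb = 77147.8 MB.
= 77.15 GB.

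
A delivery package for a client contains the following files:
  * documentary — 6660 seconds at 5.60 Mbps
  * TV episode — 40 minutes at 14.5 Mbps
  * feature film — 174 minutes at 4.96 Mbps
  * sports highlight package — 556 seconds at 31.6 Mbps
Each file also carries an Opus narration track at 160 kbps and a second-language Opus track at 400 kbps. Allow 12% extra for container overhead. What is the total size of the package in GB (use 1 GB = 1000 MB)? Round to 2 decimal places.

21.38 GB

Audio total: 160 + 400 = 560 kbps = 0.560 Mbps.
documentary: 6.160 Mbps × 6660 s × 1.12 = 45948.7 Mb
TV episode: 15.060 Mbps × 2400 s × 1.12 = 40481.3 Mb
feature film: 5.520 Mbps × 10440 s × 1.12 = 64544.3 Mb
sports highlight package: 32.160 Mbps × 556 s × 1.12 = 20026.7 Mb
Total: 171000.9 Mb = 21375.1 MB.
= 21.38 GB.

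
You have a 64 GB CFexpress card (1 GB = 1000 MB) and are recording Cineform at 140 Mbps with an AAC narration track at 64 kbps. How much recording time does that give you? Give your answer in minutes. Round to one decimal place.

Audio: 64 kbps = 0.064 Mbps.
Total bitrate: 140 + 0.064 = 140.064 Mbps.
Capacity: 64 GB = 512,000 Mb.
Recording time: 512,000 / 140.064 = 3,655 s ≈ 60.9 minutes.

60.9 minutes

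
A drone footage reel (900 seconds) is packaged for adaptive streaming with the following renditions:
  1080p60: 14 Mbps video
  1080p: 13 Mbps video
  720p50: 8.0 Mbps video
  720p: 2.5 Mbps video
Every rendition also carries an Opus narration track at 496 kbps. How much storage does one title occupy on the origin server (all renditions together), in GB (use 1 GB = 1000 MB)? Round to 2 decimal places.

Audio: 496 kbps = 0.496 Mbps.
Sum of rendition bitrates: (14+0.496) + (13+0.496) + (8.0+0.496) + (2.5+0.496) = 39.484 Mbps.
× 900 s = 35,536 Mb = 4,442 MB = 4.442 GB.

4.44 GB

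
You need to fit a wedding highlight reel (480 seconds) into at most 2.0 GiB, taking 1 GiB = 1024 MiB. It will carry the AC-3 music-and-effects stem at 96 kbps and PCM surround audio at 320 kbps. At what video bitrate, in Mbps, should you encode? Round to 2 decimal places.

35.38 Mbps

Budget: 2.0 GiB = 17179.9 Mb.
Total bitrate budget: 17179.9 Mb / 480 s = 35.791 Mbps.
Audio total: 96 + 320 = 416 kbps = 0.416 Mbps.
Video: 35.791 − 0.416 = 35.375 Mbps.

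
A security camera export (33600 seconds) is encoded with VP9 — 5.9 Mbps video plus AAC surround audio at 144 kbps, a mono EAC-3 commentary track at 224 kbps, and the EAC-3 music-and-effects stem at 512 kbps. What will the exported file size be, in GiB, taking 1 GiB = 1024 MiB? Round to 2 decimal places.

26.52 GiB

Audio total: 144 + 224 + 512 = 880 kbps = 0.880 Mbps.
Total bitrate: 5.9 + 0.880 = 6.780 Mbps.
Stream data: 6.780 Mbps × 33600 s = 227808.0 Mb.
227,808 Mb = 28,476,000,000 bytes ÷ 1,073,741,824 = 26.52 GiB.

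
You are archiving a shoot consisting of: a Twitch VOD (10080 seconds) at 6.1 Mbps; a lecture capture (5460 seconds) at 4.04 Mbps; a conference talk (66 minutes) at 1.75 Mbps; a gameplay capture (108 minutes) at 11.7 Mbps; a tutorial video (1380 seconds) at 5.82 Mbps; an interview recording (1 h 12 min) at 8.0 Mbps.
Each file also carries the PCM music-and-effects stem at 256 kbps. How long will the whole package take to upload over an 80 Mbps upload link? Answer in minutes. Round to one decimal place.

45.2 minutes

Audio: 256 kbps = 0.256 Mbps.
Twitch VOD: 6.356 Mbps × 10080 s = 64068.5 Mb
lecture capture: 4.296 Mbps × 5460 s = 23456.2 Mb
conference talk: 2.006 Mbps × 3960 s = 7943.8 Mb
gameplay capture: 11.956 Mbps × 6480 s = 77474.9 Mb
tutorial video: 6.076 Mbps × 1380 s = 8384.9 Mb
interview recording: 8.256 Mbps × 4320 s = 35665.9 Mb
Total: 216994.1 Mb = 27124.3 MB.
At 80 Mbps: 216994.1 / 80 = 2712 s ≈ 45.2 minutes.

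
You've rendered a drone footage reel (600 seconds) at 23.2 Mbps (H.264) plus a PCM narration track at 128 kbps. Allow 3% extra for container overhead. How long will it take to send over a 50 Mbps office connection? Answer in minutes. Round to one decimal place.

Audio: 128 kbps = 0.128 Mbps.
Total bitrate: 23.328 Mbps.
File: 23.328 Mbps × 600 s = 13996.8 Mb.
With 3% container overhead: ×1.03. → 14416.7 Mb.
At 50 Mbps: 14416.7 / 50 = 288.3 s ≈ 4.81 minutes.

4.8 minutes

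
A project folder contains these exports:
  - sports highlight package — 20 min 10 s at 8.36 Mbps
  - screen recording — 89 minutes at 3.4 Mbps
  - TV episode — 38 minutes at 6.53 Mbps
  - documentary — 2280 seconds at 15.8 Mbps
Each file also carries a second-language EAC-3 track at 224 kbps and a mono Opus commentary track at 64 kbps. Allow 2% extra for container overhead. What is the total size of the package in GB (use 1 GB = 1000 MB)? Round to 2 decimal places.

10.50 GB

Audio total: 224 + 64 = 288 kbps = 0.288 Mbps.
sports highlight package: 8.648 Mbps × 1210 s × 1.02 = 10673.4 Mb
screen recording: 3.688 Mbps × 5340 s × 1.02 = 20087.8 Mb
TV episode: 6.818 Mbps × 2280 s × 1.02 = 15855.9 Mb
documentary: 16.088 Mbps × 2280 s × 1.02 = 37414.3 Mb
Total: 84031.4 Mb = 10503.9 MB.
= 10.50 GB.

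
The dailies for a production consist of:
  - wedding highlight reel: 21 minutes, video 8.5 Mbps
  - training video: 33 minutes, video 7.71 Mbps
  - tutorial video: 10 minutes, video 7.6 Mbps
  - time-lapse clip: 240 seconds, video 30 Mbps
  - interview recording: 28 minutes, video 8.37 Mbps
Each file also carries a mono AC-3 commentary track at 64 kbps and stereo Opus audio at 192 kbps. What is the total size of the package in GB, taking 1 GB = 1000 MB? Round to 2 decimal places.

6.66 GB

Audio total: 64 + 192 = 256 kbps = 0.256 Mbps.
wedding highlight reel: 8.756 Mbps × 1260 s = 11032.6 Mb
training video: 7.966 Mbps × 1980 s = 15772.7 Mb
tutorial video: 7.856 Mbps × 600 s = 4713.6 Mb
time-lapse clip: 30.256 Mbps × 240 s = 7261.4 Mb
interview recording: 8.626 Mbps × 1680 s = 14491.7 Mb
Total: 53272.0 Mb = 6659.0 MB.
= 6.659 GB.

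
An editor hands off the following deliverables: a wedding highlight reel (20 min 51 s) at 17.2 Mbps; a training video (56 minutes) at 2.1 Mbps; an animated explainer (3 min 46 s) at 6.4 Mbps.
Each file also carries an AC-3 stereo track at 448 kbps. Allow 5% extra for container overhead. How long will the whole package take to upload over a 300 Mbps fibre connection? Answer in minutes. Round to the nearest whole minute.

Audio: 448 kbps = 0.448 Mbps.
wedding highlight reel: 17.648 Mbps × 1251 s × 1.05 = 23181.5 Mb
training video: 2.548 Mbps × 3360 s × 1.05 = 8989.3 Mb
animated explainer: 6.848 Mbps × 226 s × 1.05 = 1625.0 Mb
Total: 33795.9 Mb = 4224.5 MB.
At 300 Mbps: 33795.9 / 300 = 113 s ≈ 1.88 minutes.

2 minutes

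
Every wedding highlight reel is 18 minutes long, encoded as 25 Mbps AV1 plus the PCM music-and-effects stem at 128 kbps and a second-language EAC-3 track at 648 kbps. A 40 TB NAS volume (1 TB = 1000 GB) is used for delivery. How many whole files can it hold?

18 min = 1080 s
Audio total: 128 + 648 = 776 kbps = 0.776 Mbps.
Total bitrate: 25.776 Mbps.
Per item: 25.776 Mbps × 1080 s = 27,838 Mb = 3,480 MB.
Capacity: 40 TB = 320,000,000 Mb; 11495.05 items → 11495 complete.

11495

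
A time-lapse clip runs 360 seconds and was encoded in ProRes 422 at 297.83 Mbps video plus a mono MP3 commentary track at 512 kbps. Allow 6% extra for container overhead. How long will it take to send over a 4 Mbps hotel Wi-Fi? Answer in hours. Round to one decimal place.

7.9 hours

Audio: 512 kbps = 0.512 Mbps.
Total bitrate: 298.342 Mbps.
File: 298.342 Mbps × 360 s = 107403.1 Mb.
With 6% container overhead: ×1.06. → 113847.3 Mb.
At 4 Mbps: 113847.3 / 4 = 28461.8 s ≈ 7.91 hours.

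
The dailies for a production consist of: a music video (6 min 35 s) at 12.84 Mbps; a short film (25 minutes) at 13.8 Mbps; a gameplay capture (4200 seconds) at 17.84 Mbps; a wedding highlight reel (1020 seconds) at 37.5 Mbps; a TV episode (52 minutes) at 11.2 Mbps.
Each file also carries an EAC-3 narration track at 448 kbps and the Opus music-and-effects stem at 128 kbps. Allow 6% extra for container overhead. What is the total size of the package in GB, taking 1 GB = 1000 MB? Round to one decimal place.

23.8 GB

Audio total: 448 + 128 = 576 kbps = 0.576 Mbps.
music video: 13.416 Mbps × 395 s × 1.06 = 5617.3 Mb
short film: 14.376 Mbps × 1500 s × 1.06 = 22857.8 Mb
gameplay capture: 18.416 Mbps × 4200 s × 1.06 = 81988.0 Mb
wedding highlight reel: 38.076 Mbps × 1020 s × 1.06 = 41167.8 Mb
TV episode: 11.776 Mbps × 3120 s × 1.06 = 38945.6 Mb
Total: 190576.5 Mb = 23822.1 MB.
= 23.82 GB.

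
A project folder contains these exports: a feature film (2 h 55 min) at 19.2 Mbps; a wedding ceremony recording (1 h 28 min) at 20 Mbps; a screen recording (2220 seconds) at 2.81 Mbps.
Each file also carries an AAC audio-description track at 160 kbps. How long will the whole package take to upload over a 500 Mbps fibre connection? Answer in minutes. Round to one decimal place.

Audio: 160 kbps = 0.160 Mbps.
feature film: 19.360 Mbps × 10500 s = 203280.0 Mb
wedding ceremony recording: 20.160 Mbps × 5280 s = 106444.8 Mb
screen recording: 2.970 Mbps × 2220 s = 6593.4 Mb
Total: 316318.2 Mb = 39539.8 MB.
At 500 Mbps: 316318.2 / 500 = 633 s ≈ 10.5 minutes.

10.5 minutes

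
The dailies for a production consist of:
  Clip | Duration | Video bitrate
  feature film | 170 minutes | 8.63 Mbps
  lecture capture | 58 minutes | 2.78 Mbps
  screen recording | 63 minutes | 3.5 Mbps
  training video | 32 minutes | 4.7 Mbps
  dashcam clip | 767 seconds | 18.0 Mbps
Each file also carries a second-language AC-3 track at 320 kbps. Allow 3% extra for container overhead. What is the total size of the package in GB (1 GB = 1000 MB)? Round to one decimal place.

18.1 GB

Audio: 320 kbps = 0.320 Mbps.
feature film: 8.950 Mbps × 10200 s × 1.03 = 94028.7 Mb
lecture capture: 3.100 Mbps × 3480 s × 1.03 = 11111.6 Mb
screen recording: 3.820 Mbps × 3780 s × 1.03 = 14872.8 Mb
training video: 5.020 Mbps × 1920 s × 1.03 = 9927.6 Mb
dashcam clip: 18.320 Mbps × 767 s × 1.03 = 14473.0 Mb
Total: 144413.7 Mb = 18051.7 MB.
= 18.05 GB.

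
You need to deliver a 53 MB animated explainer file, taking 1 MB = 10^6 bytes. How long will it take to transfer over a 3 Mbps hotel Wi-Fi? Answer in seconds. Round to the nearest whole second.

141 seconds

File: 53 MB = 424.0 Mb.
At 3 Mbps: 424.0 / 3 = 141.3 s ≈ 141 seconds.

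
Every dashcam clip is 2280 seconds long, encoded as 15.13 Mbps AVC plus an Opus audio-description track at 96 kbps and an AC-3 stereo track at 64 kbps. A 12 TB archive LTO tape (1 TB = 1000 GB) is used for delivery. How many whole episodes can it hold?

2753

Audio total: 96 + 64 = 160 kbps = 0.160 Mbps.
Total bitrate: 15.290 Mbps.
Per item: 15.290 Mbps × 2280 s = 34,861 Mb = 4,358 MB.
Capacity: 12 TB = 96,000,000 Mb; 2753.78 items → 2753 complete.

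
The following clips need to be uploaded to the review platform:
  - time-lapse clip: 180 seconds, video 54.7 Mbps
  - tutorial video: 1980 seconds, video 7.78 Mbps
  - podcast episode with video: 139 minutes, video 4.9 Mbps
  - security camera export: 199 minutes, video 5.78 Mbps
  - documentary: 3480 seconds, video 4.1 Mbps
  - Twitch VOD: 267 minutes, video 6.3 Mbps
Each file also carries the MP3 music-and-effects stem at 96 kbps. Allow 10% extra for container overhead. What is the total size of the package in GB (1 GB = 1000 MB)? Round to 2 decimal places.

Audio: 96 kbps = 0.096 Mbps.
time-lapse clip: 54.796 Mbps × 180 s × 1.10 = 10849.6 Mb
tutorial video: 7.876 Mbps × 1980 s × 1.10 = 17153.9 Mb
podcast episode with video: 4.996 Mbps × 8340 s × 1.10 = 45833.3 Mb
security camera export: 5.876 Mbps × 11940 s × 1.10 = 77175.4 Mb
documentary: 4.196 Mbps × 3480 s × 1.10 = 16062.3 Mb
Twitch VOD: 6.396 Mbps × 16020 s × 1.10 = 112710.3 Mb
Total: 279784.8 Mb = 34973.1 MB.
= 34.97 GB.

34.97 GB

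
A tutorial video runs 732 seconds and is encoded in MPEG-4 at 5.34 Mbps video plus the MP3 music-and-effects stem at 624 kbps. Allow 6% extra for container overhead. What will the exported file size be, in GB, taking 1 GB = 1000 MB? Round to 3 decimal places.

0.578 GB

Audio: 624 kbps = 0.624 Mbps.
Total bitrate: 5.34 + 0.624 = 5.964 Mbps.
Stream data: 5.964 Mbps × 732 s = 4365.6 Mb.
With 6% container overhead: ×1.06.
4,628 Mb ÷ 8 = 578.4 MB → 0.5784 GB.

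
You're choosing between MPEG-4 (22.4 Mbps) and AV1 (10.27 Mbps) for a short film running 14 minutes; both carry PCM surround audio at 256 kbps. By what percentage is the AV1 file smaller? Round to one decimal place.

14 min = 840 s
Audio: 256 kbps = 0.256 Mbps.
MPEG-4: 22.656 Mbps × 840 s = 19031.0 Mb = 2.379 GB.
AV1: 10.526 Mbps × 840 s = 8841.8 Mb = 1.105 GB.
Reduction: (1 − 1.105/2.379) × 100 = 53.54%.

53.5%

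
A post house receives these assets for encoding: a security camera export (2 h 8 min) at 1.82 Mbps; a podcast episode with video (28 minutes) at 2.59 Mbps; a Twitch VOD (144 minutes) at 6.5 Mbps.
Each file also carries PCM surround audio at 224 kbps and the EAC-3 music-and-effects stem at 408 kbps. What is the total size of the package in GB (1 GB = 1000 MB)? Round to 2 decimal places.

10.73 GB

Audio total: 224 + 408 = 632 kbps = 0.632 Mbps.
security camera export: 2.452 Mbps × 7680 s = 18831.4 Mb
podcast episode with video: 3.222 Mbps × 1680 s = 5413.0 Mb
Twitch VOD: 7.132 Mbps × 8640 s = 61620.5 Mb
Total: 85864.8 Mb = 10733.1 MB.
= 10.73 GB.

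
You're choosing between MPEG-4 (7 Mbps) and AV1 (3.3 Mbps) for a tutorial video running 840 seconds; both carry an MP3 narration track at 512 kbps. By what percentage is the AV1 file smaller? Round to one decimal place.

49.3%

Audio: 512 kbps = 0.512 Mbps.
MPEG-4: 7.512 Mbps × 840 s = 6310.1 Mb = 0.735 GiB.
AV1: 3.812 Mbps × 840 s = 3202.1 Mb = 0.373 GiB.
Reduction: (1 − 0.373/0.735) × 100 = 49.25%.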